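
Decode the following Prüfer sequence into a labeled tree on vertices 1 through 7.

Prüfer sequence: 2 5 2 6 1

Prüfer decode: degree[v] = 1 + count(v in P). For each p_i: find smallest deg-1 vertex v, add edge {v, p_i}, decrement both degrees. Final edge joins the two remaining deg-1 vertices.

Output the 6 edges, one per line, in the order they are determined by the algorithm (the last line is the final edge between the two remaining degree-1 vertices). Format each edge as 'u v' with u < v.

Answer: 2 3
4 5
2 5
2 6
1 6
1 7

Derivation:
Initial degrees: {1:2, 2:3, 3:1, 4:1, 5:2, 6:2, 7:1}
Step 1: smallest deg-1 vertex = 3, p_1 = 2. Add edge {2,3}. Now deg[3]=0, deg[2]=2.
Step 2: smallest deg-1 vertex = 4, p_2 = 5. Add edge {4,5}. Now deg[4]=0, deg[5]=1.
Step 3: smallest deg-1 vertex = 5, p_3 = 2. Add edge {2,5}. Now deg[5]=0, deg[2]=1.
Step 4: smallest deg-1 vertex = 2, p_4 = 6. Add edge {2,6}. Now deg[2]=0, deg[6]=1.
Step 5: smallest deg-1 vertex = 6, p_5 = 1. Add edge {1,6}. Now deg[6]=0, deg[1]=1.
Final: two remaining deg-1 vertices are 1, 7. Add edge {1,7}.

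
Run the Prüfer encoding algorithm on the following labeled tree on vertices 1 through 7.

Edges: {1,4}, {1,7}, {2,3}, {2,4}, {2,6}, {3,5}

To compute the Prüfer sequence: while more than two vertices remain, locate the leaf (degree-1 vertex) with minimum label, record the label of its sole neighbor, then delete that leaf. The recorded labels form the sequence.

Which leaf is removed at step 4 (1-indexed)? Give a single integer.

Answer: 2

Derivation:
Step 1: current leaves = {5,6,7}. Remove leaf 5 (neighbor: 3).
Step 2: current leaves = {3,6,7}. Remove leaf 3 (neighbor: 2).
Step 3: current leaves = {6,7}. Remove leaf 6 (neighbor: 2).
Step 4: current leaves = {2,7}. Remove leaf 2 (neighbor: 4).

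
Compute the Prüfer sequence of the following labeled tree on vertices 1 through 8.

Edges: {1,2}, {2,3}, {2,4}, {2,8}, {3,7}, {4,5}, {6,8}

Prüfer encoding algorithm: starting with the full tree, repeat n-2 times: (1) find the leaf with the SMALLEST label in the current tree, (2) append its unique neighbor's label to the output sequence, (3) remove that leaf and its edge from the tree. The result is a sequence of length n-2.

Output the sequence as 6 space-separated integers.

Answer: 2 4 2 8 3 2

Derivation:
Step 1: leaves = {1,5,6,7}. Remove smallest leaf 1, emit neighbor 2.
Step 2: leaves = {5,6,7}. Remove smallest leaf 5, emit neighbor 4.
Step 3: leaves = {4,6,7}. Remove smallest leaf 4, emit neighbor 2.
Step 4: leaves = {6,7}. Remove smallest leaf 6, emit neighbor 8.
Step 5: leaves = {7,8}. Remove smallest leaf 7, emit neighbor 3.
Step 6: leaves = {3,8}. Remove smallest leaf 3, emit neighbor 2.
Done: 2 vertices remain (2, 8). Sequence = [2 4 2 8 3 2]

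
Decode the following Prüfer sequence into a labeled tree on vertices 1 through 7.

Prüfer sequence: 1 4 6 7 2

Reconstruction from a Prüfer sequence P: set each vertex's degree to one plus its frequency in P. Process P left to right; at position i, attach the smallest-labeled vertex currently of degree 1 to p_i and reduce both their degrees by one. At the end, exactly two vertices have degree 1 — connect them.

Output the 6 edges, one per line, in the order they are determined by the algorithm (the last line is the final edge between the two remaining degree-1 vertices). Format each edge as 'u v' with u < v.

Initial degrees: {1:2, 2:2, 3:1, 4:2, 5:1, 6:2, 7:2}
Step 1: smallest deg-1 vertex = 3, p_1 = 1. Add edge {1,3}. Now deg[3]=0, deg[1]=1.
Step 2: smallest deg-1 vertex = 1, p_2 = 4. Add edge {1,4}. Now deg[1]=0, deg[4]=1.
Step 3: smallest deg-1 vertex = 4, p_3 = 6. Add edge {4,6}. Now deg[4]=0, deg[6]=1.
Step 4: smallest deg-1 vertex = 5, p_4 = 7. Add edge {5,7}. Now deg[5]=0, deg[7]=1.
Step 5: smallest deg-1 vertex = 6, p_5 = 2. Add edge {2,6}. Now deg[6]=0, deg[2]=1.
Final: two remaining deg-1 vertices are 2, 7. Add edge {2,7}.

Answer: 1 3
1 4
4 6
5 7
2 6
2 7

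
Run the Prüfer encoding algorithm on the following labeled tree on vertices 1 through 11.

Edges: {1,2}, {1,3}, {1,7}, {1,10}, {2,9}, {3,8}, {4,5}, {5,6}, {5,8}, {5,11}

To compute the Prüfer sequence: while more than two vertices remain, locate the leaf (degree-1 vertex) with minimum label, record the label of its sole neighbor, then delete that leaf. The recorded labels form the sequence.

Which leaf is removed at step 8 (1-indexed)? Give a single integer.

Answer: 3

Derivation:
Step 1: current leaves = {4,6,7,9,10,11}. Remove leaf 4 (neighbor: 5).
Step 2: current leaves = {6,7,9,10,11}. Remove leaf 6 (neighbor: 5).
Step 3: current leaves = {7,9,10,11}. Remove leaf 7 (neighbor: 1).
Step 4: current leaves = {9,10,11}. Remove leaf 9 (neighbor: 2).
Step 5: current leaves = {2,10,11}. Remove leaf 2 (neighbor: 1).
Step 6: current leaves = {10,11}. Remove leaf 10 (neighbor: 1).
Step 7: current leaves = {1,11}. Remove leaf 1 (neighbor: 3).
Step 8: current leaves = {3,11}. Remove leaf 3 (neighbor: 8).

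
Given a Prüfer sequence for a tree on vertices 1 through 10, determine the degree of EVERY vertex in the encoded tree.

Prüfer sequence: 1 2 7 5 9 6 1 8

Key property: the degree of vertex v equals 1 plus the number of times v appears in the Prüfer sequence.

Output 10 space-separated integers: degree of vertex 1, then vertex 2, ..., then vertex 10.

Answer: 3 2 1 1 2 2 2 2 2 1

Derivation:
p_1 = 1: count[1] becomes 1
p_2 = 2: count[2] becomes 1
p_3 = 7: count[7] becomes 1
p_4 = 5: count[5] becomes 1
p_5 = 9: count[9] becomes 1
p_6 = 6: count[6] becomes 1
p_7 = 1: count[1] becomes 2
p_8 = 8: count[8] becomes 1
Degrees (1 + count): deg[1]=1+2=3, deg[2]=1+1=2, deg[3]=1+0=1, deg[4]=1+0=1, deg[5]=1+1=2, deg[6]=1+1=2, deg[7]=1+1=2, deg[8]=1+1=2, deg[9]=1+1=2, deg[10]=1+0=1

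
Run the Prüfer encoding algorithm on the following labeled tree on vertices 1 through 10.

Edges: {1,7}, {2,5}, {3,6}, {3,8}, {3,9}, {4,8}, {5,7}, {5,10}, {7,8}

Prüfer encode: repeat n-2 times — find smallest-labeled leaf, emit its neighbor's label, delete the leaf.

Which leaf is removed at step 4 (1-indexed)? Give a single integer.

Step 1: current leaves = {1,2,4,6,9,10}. Remove leaf 1 (neighbor: 7).
Step 2: current leaves = {2,4,6,9,10}. Remove leaf 2 (neighbor: 5).
Step 3: current leaves = {4,6,9,10}. Remove leaf 4 (neighbor: 8).
Step 4: current leaves = {6,9,10}. Remove leaf 6 (neighbor: 3).

Answer: 6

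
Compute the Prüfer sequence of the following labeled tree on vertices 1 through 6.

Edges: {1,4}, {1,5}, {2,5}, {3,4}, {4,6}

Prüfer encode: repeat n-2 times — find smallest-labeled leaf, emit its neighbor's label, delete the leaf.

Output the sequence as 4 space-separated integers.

Answer: 5 4 1 4

Derivation:
Step 1: leaves = {2,3,6}. Remove smallest leaf 2, emit neighbor 5.
Step 2: leaves = {3,5,6}. Remove smallest leaf 3, emit neighbor 4.
Step 3: leaves = {5,6}. Remove smallest leaf 5, emit neighbor 1.
Step 4: leaves = {1,6}. Remove smallest leaf 1, emit neighbor 4.
Done: 2 vertices remain (4, 6). Sequence = [5 4 1 4]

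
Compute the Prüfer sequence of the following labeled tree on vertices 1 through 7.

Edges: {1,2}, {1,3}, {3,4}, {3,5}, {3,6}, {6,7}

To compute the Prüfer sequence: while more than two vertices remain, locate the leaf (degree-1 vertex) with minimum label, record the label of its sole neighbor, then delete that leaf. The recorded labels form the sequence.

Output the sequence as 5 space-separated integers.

Answer: 1 3 3 3 6

Derivation:
Step 1: leaves = {2,4,5,7}. Remove smallest leaf 2, emit neighbor 1.
Step 2: leaves = {1,4,5,7}. Remove smallest leaf 1, emit neighbor 3.
Step 3: leaves = {4,5,7}. Remove smallest leaf 4, emit neighbor 3.
Step 4: leaves = {5,7}. Remove smallest leaf 5, emit neighbor 3.
Step 5: leaves = {3,7}. Remove smallest leaf 3, emit neighbor 6.
Done: 2 vertices remain (6, 7). Sequence = [1 3 3 3 6]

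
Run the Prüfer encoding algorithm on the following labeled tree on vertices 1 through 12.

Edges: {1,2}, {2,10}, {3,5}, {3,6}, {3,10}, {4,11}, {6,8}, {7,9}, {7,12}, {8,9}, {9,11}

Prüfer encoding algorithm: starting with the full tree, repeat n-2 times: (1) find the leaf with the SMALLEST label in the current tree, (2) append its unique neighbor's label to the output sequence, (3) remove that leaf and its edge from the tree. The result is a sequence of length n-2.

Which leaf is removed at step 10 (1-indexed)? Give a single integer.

Answer: 9

Derivation:
Step 1: current leaves = {1,4,5,12}. Remove leaf 1 (neighbor: 2).
Step 2: current leaves = {2,4,5,12}. Remove leaf 2 (neighbor: 10).
Step 3: current leaves = {4,5,10,12}. Remove leaf 4 (neighbor: 11).
Step 4: current leaves = {5,10,11,12}. Remove leaf 5 (neighbor: 3).
Step 5: current leaves = {10,11,12}. Remove leaf 10 (neighbor: 3).
Step 6: current leaves = {3,11,12}. Remove leaf 3 (neighbor: 6).
Step 7: current leaves = {6,11,12}. Remove leaf 6 (neighbor: 8).
Step 8: current leaves = {8,11,12}. Remove leaf 8 (neighbor: 9).
Step 9: current leaves = {11,12}. Remove leaf 11 (neighbor: 9).
Step 10: current leaves = {9,12}. Remove leaf 9 (neighbor: 7).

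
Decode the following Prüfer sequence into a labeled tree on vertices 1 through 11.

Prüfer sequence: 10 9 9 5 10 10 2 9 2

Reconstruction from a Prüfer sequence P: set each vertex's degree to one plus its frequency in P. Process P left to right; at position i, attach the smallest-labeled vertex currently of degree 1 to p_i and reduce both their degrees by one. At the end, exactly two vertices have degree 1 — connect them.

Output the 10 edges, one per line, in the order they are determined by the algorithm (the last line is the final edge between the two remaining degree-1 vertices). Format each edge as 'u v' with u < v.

Answer: 1 10
3 9
4 9
5 6
5 10
7 10
2 8
9 10
2 9
2 11

Derivation:
Initial degrees: {1:1, 2:3, 3:1, 4:1, 5:2, 6:1, 7:1, 8:1, 9:4, 10:4, 11:1}
Step 1: smallest deg-1 vertex = 1, p_1 = 10. Add edge {1,10}. Now deg[1]=0, deg[10]=3.
Step 2: smallest deg-1 vertex = 3, p_2 = 9. Add edge {3,9}. Now deg[3]=0, deg[9]=3.
Step 3: smallest deg-1 vertex = 4, p_3 = 9. Add edge {4,9}. Now deg[4]=0, deg[9]=2.
Step 4: smallest deg-1 vertex = 6, p_4 = 5. Add edge {5,6}. Now deg[6]=0, deg[5]=1.
Step 5: smallest deg-1 vertex = 5, p_5 = 10. Add edge {5,10}. Now deg[5]=0, deg[10]=2.
Step 6: smallest deg-1 vertex = 7, p_6 = 10. Add edge {7,10}. Now deg[7]=0, deg[10]=1.
Step 7: smallest deg-1 vertex = 8, p_7 = 2. Add edge {2,8}. Now deg[8]=0, deg[2]=2.
Step 8: smallest deg-1 vertex = 10, p_8 = 9. Add edge {9,10}. Now deg[10]=0, deg[9]=1.
Step 9: smallest deg-1 vertex = 9, p_9 = 2. Add edge {2,9}. Now deg[9]=0, deg[2]=1.
Final: two remaining deg-1 vertices are 2, 11. Add edge {2,11}.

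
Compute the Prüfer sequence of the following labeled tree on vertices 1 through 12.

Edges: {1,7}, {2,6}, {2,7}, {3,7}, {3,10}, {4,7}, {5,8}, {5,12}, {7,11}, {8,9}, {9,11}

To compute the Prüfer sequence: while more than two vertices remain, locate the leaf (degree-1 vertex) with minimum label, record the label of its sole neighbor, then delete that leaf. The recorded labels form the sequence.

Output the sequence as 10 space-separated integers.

Answer: 7 7 2 7 3 7 11 9 8 5

Derivation:
Step 1: leaves = {1,4,6,10,12}. Remove smallest leaf 1, emit neighbor 7.
Step 2: leaves = {4,6,10,12}. Remove smallest leaf 4, emit neighbor 7.
Step 3: leaves = {6,10,12}. Remove smallest leaf 6, emit neighbor 2.
Step 4: leaves = {2,10,12}. Remove smallest leaf 2, emit neighbor 7.
Step 5: leaves = {10,12}. Remove smallest leaf 10, emit neighbor 3.
Step 6: leaves = {3,12}. Remove smallest leaf 3, emit neighbor 7.
Step 7: leaves = {7,12}. Remove smallest leaf 7, emit neighbor 11.
Step 8: leaves = {11,12}. Remove smallest leaf 11, emit neighbor 9.
Step 9: leaves = {9,12}. Remove smallest leaf 9, emit neighbor 8.
Step 10: leaves = {8,12}. Remove smallest leaf 8, emit neighbor 5.
Done: 2 vertices remain (5, 12). Sequence = [7 7 2 7 3 7 11 9 8 5]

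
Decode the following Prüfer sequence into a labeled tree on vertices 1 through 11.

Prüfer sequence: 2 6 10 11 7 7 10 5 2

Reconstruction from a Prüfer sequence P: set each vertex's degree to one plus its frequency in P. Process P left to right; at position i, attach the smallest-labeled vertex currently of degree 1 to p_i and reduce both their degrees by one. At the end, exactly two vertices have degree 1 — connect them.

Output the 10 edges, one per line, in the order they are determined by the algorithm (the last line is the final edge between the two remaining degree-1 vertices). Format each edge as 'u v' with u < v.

Answer: 1 2
3 6
4 10
6 11
7 8
7 9
7 10
5 10
2 5
2 11

Derivation:
Initial degrees: {1:1, 2:3, 3:1, 4:1, 5:2, 6:2, 7:3, 8:1, 9:1, 10:3, 11:2}
Step 1: smallest deg-1 vertex = 1, p_1 = 2. Add edge {1,2}. Now deg[1]=0, deg[2]=2.
Step 2: smallest deg-1 vertex = 3, p_2 = 6. Add edge {3,6}. Now deg[3]=0, deg[6]=1.
Step 3: smallest deg-1 vertex = 4, p_3 = 10. Add edge {4,10}. Now deg[4]=0, deg[10]=2.
Step 4: smallest deg-1 vertex = 6, p_4 = 11. Add edge {6,11}. Now deg[6]=0, deg[11]=1.
Step 5: smallest deg-1 vertex = 8, p_5 = 7. Add edge {7,8}. Now deg[8]=0, deg[7]=2.
Step 6: smallest deg-1 vertex = 9, p_6 = 7. Add edge {7,9}. Now deg[9]=0, deg[7]=1.
Step 7: smallest deg-1 vertex = 7, p_7 = 10. Add edge {7,10}. Now deg[7]=0, deg[10]=1.
Step 8: smallest deg-1 vertex = 10, p_8 = 5. Add edge {5,10}. Now deg[10]=0, deg[5]=1.
Step 9: smallest deg-1 vertex = 5, p_9 = 2. Add edge {2,5}. Now deg[5]=0, deg[2]=1.
Final: two remaining deg-1 vertices are 2, 11. Add edge {2,11}.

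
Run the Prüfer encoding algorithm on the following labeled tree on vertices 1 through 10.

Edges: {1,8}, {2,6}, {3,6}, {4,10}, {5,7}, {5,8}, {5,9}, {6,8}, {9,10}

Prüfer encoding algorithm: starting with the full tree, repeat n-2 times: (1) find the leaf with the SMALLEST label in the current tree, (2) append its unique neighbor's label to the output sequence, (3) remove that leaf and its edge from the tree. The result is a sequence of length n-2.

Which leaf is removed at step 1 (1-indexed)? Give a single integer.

Step 1: current leaves = {1,2,3,4,7}. Remove leaf 1 (neighbor: 8).

Answer: 1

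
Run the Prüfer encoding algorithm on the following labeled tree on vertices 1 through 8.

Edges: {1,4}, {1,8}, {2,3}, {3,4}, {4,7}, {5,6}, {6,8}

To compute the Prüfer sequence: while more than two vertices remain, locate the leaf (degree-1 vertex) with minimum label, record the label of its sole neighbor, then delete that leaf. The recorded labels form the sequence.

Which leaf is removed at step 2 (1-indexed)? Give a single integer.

Step 1: current leaves = {2,5,7}. Remove leaf 2 (neighbor: 3).
Step 2: current leaves = {3,5,7}. Remove leaf 3 (neighbor: 4).

Answer: 3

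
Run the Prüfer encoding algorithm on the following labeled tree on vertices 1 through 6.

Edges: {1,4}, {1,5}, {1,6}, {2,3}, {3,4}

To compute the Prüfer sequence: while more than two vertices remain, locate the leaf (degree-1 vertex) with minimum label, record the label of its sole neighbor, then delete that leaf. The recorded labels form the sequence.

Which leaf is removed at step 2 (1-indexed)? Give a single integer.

Step 1: current leaves = {2,5,6}. Remove leaf 2 (neighbor: 3).
Step 2: current leaves = {3,5,6}. Remove leaf 3 (neighbor: 4).

Answer: 3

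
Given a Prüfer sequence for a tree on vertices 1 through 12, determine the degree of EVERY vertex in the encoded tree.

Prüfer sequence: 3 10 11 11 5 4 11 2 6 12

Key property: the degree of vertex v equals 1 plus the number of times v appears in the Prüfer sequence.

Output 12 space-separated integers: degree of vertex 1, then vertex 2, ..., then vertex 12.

Answer: 1 2 2 2 2 2 1 1 1 2 4 2

Derivation:
p_1 = 3: count[3] becomes 1
p_2 = 10: count[10] becomes 1
p_3 = 11: count[11] becomes 1
p_4 = 11: count[11] becomes 2
p_5 = 5: count[5] becomes 1
p_6 = 4: count[4] becomes 1
p_7 = 11: count[11] becomes 3
p_8 = 2: count[2] becomes 1
p_9 = 6: count[6] becomes 1
p_10 = 12: count[12] becomes 1
Degrees (1 + count): deg[1]=1+0=1, deg[2]=1+1=2, deg[3]=1+1=2, deg[4]=1+1=2, deg[5]=1+1=2, deg[6]=1+1=2, deg[7]=1+0=1, deg[8]=1+0=1, deg[9]=1+0=1, deg[10]=1+1=2, deg[11]=1+3=4, deg[12]=1+1=2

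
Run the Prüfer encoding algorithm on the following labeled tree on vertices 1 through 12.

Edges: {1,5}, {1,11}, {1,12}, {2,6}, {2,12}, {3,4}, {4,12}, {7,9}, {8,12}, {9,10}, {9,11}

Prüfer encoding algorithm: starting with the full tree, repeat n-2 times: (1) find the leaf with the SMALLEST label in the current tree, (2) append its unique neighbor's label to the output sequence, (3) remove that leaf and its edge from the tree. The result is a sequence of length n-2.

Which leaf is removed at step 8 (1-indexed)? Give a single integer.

Step 1: current leaves = {3,5,6,7,8,10}. Remove leaf 3 (neighbor: 4).
Step 2: current leaves = {4,5,6,7,8,10}. Remove leaf 4 (neighbor: 12).
Step 3: current leaves = {5,6,7,8,10}. Remove leaf 5 (neighbor: 1).
Step 4: current leaves = {6,7,8,10}. Remove leaf 6 (neighbor: 2).
Step 5: current leaves = {2,7,8,10}. Remove leaf 2 (neighbor: 12).
Step 6: current leaves = {7,8,10}. Remove leaf 7 (neighbor: 9).
Step 7: current leaves = {8,10}. Remove leaf 8 (neighbor: 12).
Step 8: current leaves = {10,12}. Remove leaf 10 (neighbor: 9).

Answer: 10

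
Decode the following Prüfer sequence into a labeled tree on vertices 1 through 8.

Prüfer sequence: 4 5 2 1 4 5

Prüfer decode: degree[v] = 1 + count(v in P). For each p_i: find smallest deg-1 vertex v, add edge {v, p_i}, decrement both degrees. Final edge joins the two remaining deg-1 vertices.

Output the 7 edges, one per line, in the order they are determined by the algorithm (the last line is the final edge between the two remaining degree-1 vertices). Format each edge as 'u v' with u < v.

Initial degrees: {1:2, 2:2, 3:1, 4:3, 5:3, 6:1, 7:1, 8:1}
Step 1: smallest deg-1 vertex = 3, p_1 = 4. Add edge {3,4}. Now deg[3]=0, deg[4]=2.
Step 2: smallest deg-1 vertex = 6, p_2 = 5. Add edge {5,6}. Now deg[6]=0, deg[5]=2.
Step 3: smallest deg-1 vertex = 7, p_3 = 2. Add edge {2,7}. Now deg[7]=0, deg[2]=1.
Step 4: smallest deg-1 vertex = 2, p_4 = 1. Add edge {1,2}. Now deg[2]=0, deg[1]=1.
Step 5: smallest deg-1 vertex = 1, p_5 = 4. Add edge {1,4}. Now deg[1]=0, deg[4]=1.
Step 6: smallest deg-1 vertex = 4, p_6 = 5. Add edge {4,5}. Now deg[4]=0, deg[5]=1.
Final: two remaining deg-1 vertices are 5, 8. Add edge {5,8}.

Answer: 3 4
5 6
2 7
1 2
1 4
4 5
5 8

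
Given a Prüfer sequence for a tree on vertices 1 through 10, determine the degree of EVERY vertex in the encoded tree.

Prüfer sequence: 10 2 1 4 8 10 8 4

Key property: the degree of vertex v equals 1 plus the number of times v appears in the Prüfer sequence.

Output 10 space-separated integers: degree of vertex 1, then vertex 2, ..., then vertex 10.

Answer: 2 2 1 3 1 1 1 3 1 3

Derivation:
p_1 = 10: count[10] becomes 1
p_2 = 2: count[2] becomes 1
p_3 = 1: count[1] becomes 1
p_4 = 4: count[4] becomes 1
p_5 = 8: count[8] becomes 1
p_6 = 10: count[10] becomes 2
p_7 = 8: count[8] becomes 2
p_8 = 4: count[4] becomes 2
Degrees (1 + count): deg[1]=1+1=2, deg[2]=1+1=2, deg[3]=1+0=1, deg[4]=1+2=3, deg[5]=1+0=1, deg[6]=1+0=1, deg[7]=1+0=1, deg[8]=1+2=3, deg[9]=1+0=1, deg[10]=1+2=3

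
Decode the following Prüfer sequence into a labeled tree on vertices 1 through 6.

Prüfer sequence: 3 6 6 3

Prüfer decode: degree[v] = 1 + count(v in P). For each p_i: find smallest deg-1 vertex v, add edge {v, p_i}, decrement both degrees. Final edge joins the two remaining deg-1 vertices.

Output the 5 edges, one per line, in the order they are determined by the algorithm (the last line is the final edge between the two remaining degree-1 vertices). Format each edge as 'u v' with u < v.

Initial degrees: {1:1, 2:1, 3:3, 4:1, 5:1, 6:3}
Step 1: smallest deg-1 vertex = 1, p_1 = 3. Add edge {1,3}. Now deg[1]=0, deg[3]=2.
Step 2: smallest deg-1 vertex = 2, p_2 = 6. Add edge {2,6}. Now deg[2]=0, deg[6]=2.
Step 3: smallest deg-1 vertex = 4, p_3 = 6. Add edge {4,6}. Now deg[4]=0, deg[6]=1.
Step 4: smallest deg-1 vertex = 5, p_4 = 3. Add edge {3,5}. Now deg[5]=0, deg[3]=1.
Final: two remaining deg-1 vertices are 3, 6. Add edge {3,6}.

Answer: 1 3
2 6
4 6
3 5
3 6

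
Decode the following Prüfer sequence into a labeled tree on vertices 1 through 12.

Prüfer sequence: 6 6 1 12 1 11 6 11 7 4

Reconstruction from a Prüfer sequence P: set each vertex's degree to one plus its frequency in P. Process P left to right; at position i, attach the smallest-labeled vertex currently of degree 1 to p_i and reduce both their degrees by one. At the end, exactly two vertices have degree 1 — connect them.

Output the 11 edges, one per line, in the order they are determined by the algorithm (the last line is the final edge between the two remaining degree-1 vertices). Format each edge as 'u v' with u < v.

Answer: 2 6
3 6
1 5
8 12
1 9
1 11
6 10
6 11
7 11
4 7
4 12

Derivation:
Initial degrees: {1:3, 2:1, 3:1, 4:2, 5:1, 6:4, 7:2, 8:1, 9:1, 10:1, 11:3, 12:2}
Step 1: smallest deg-1 vertex = 2, p_1 = 6. Add edge {2,6}. Now deg[2]=0, deg[6]=3.
Step 2: smallest deg-1 vertex = 3, p_2 = 6. Add edge {3,6}. Now deg[3]=0, deg[6]=2.
Step 3: smallest deg-1 vertex = 5, p_3 = 1. Add edge {1,5}. Now deg[5]=0, deg[1]=2.
Step 4: smallest deg-1 vertex = 8, p_4 = 12. Add edge {8,12}. Now deg[8]=0, deg[12]=1.
Step 5: smallest deg-1 vertex = 9, p_5 = 1. Add edge {1,9}. Now deg[9]=0, deg[1]=1.
Step 6: smallest deg-1 vertex = 1, p_6 = 11. Add edge {1,11}. Now deg[1]=0, deg[11]=2.
Step 7: smallest deg-1 vertex = 10, p_7 = 6. Add edge {6,10}. Now deg[10]=0, deg[6]=1.
Step 8: smallest deg-1 vertex = 6, p_8 = 11. Add edge {6,11}. Now deg[6]=0, deg[11]=1.
Step 9: smallest deg-1 vertex = 11, p_9 = 7. Add edge {7,11}. Now deg[11]=0, deg[7]=1.
Step 10: smallest deg-1 vertex = 7, p_10 = 4. Add edge {4,7}. Now deg[7]=0, deg[4]=1.
Final: two remaining deg-1 vertices are 4, 12. Add edge {4,12}.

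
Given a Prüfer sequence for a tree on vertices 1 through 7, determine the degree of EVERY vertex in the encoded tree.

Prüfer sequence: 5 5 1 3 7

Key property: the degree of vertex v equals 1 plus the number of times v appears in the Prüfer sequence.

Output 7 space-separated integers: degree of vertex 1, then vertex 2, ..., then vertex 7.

p_1 = 5: count[5] becomes 1
p_2 = 5: count[5] becomes 2
p_3 = 1: count[1] becomes 1
p_4 = 3: count[3] becomes 1
p_5 = 7: count[7] becomes 1
Degrees (1 + count): deg[1]=1+1=2, deg[2]=1+0=1, deg[3]=1+1=2, deg[4]=1+0=1, deg[5]=1+2=3, deg[6]=1+0=1, deg[7]=1+1=2

Answer: 2 1 2 1 3 1 2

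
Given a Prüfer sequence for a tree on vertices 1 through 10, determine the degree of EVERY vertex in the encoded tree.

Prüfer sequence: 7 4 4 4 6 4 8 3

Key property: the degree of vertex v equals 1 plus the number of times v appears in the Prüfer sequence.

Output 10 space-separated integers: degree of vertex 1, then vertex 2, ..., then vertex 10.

p_1 = 7: count[7] becomes 1
p_2 = 4: count[4] becomes 1
p_3 = 4: count[4] becomes 2
p_4 = 4: count[4] becomes 3
p_5 = 6: count[6] becomes 1
p_6 = 4: count[4] becomes 4
p_7 = 8: count[8] becomes 1
p_8 = 3: count[3] becomes 1
Degrees (1 + count): deg[1]=1+0=1, deg[2]=1+0=1, deg[3]=1+1=2, deg[4]=1+4=5, deg[5]=1+0=1, deg[6]=1+1=2, deg[7]=1+1=2, deg[8]=1+1=2, deg[9]=1+0=1, deg[10]=1+0=1

Answer: 1 1 2 5 1 2 2 2 1 1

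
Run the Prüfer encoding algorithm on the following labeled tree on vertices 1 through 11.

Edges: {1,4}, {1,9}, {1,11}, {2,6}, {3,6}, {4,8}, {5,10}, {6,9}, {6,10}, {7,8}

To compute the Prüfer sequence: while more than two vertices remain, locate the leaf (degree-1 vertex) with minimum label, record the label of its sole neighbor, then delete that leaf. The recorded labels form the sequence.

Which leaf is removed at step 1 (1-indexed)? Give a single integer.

Answer: 2

Derivation:
Step 1: current leaves = {2,3,5,7,11}. Remove leaf 2 (neighbor: 6).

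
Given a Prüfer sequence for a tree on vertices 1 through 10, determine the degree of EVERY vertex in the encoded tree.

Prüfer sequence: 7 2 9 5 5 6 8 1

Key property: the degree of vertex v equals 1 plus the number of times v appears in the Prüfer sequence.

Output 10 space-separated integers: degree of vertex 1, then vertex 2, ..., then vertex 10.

p_1 = 7: count[7] becomes 1
p_2 = 2: count[2] becomes 1
p_3 = 9: count[9] becomes 1
p_4 = 5: count[5] becomes 1
p_5 = 5: count[5] becomes 2
p_6 = 6: count[6] becomes 1
p_7 = 8: count[8] becomes 1
p_8 = 1: count[1] becomes 1
Degrees (1 + count): deg[1]=1+1=2, deg[2]=1+1=2, deg[3]=1+0=1, deg[4]=1+0=1, deg[5]=1+2=3, deg[6]=1+1=2, deg[7]=1+1=2, deg[8]=1+1=2, deg[9]=1+1=2, deg[10]=1+0=1

Answer: 2 2 1 1 3 2 2 2 2 1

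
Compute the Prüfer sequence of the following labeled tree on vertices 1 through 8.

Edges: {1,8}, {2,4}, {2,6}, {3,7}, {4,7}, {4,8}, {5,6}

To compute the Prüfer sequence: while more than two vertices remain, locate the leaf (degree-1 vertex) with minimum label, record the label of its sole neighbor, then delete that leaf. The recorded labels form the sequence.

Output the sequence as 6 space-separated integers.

Answer: 8 7 6 2 4 4

Derivation:
Step 1: leaves = {1,3,5}. Remove smallest leaf 1, emit neighbor 8.
Step 2: leaves = {3,5,8}. Remove smallest leaf 3, emit neighbor 7.
Step 3: leaves = {5,7,8}. Remove smallest leaf 5, emit neighbor 6.
Step 4: leaves = {6,7,8}. Remove smallest leaf 6, emit neighbor 2.
Step 5: leaves = {2,7,8}. Remove smallest leaf 2, emit neighbor 4.
Step 6: leaves = {7,8}. Remove smallest leaf 7, emit neighbor 4.
Done: 2 vertices remain (4, 8). Sequence = [8 7 6 2 4 4]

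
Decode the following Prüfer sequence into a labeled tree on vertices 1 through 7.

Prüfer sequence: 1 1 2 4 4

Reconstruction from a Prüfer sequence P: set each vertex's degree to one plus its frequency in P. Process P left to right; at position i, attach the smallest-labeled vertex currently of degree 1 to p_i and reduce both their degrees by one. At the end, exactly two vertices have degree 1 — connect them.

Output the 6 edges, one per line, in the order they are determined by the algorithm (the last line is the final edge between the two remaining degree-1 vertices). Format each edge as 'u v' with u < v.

Initial degrees: {1:3, 2:2, 3:1, 4:3, 5:1, 6:1, 7:1}
Step 1: smallest deg-1 vertex = 3, p_1 = 1. Add edge {1,3}. Now deg[3]=0, deg[1]=2.
Step 2: smallest deg-1 vertex = 5, p_2 = 1. Add edge {1,5}. Now deg[5]=0, deg[1]=1.
Step 3: smallest deg-1 vertex = 1, p_3 = 2. Add edge {1,2}. Now deg[1]=0, deg[2]=1.
Step 4: smallest deg-1 vertex = 2, p_4 = 4. Add edge {2,4}. Now deg[2]=0, deg[4]=2.
Step 5: smallest deg-1 vertex = 6, p_5 = 4. Add edge {4,6}. Now deg[6]=0, deg[4]=1.
Final: two remaining deg-1 vertices are 4, 7. Add edge {4,7}.

Answer: 1 3
1 5
1 2
2 4
4 6
4 7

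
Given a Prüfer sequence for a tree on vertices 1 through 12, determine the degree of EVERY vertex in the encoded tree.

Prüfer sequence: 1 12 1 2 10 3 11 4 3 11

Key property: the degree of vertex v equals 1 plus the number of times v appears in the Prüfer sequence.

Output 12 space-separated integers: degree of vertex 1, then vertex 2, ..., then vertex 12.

p_1 = 1: count[1] becomes 1
p_2 = 12: count[12] becomes 1
p_3 = 1: count[1] becomes 2
p_4 = 2: count[2] becomes 1
p_5 = 10: count[10] becomes 1
p_6 = 3: count[3] becomes 1
p_7 = 11: count[11] becomes 1
p_8 = 4: count[4] becomes 1
p_9 = 3: count[3] becomes 2
p_10 = 11: count[11] becomes 2
Degrees (1 + count): deg[1]=1+2=3, deg[2]=1+1=2, deg[3]=1+2=3, deg[4]=1+1=2, deg[5]=1+0=1, deg[6]=1+0=1, deg[7]=1+0=1, deg[8]=1+0=1, deg[9]=1+0=1, deg[10]=1+1=2, deg[11]=1+2=3, deg[12]=1+1=2

Answer: 3 2 3 2 1 1 1 1 1 2 3 2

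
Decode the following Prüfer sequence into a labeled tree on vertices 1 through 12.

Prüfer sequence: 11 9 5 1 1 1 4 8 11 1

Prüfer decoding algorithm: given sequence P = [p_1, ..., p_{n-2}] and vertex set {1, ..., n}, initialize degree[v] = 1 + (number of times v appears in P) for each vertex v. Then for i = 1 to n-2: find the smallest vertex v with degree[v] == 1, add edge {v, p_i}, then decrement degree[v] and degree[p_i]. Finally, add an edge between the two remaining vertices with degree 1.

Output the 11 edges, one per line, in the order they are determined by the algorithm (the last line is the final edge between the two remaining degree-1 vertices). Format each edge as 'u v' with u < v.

Answer: 2 11
3 9
5 6
1 5
1 7
1 9
4 10
4 8
8 11
1 11
1 12

Derivation:
Initial degrees: {1:5, 2:1, 3:1, 4:2, 5:2, 6:1, 7:1, 8:2, 9:2, 10:1, 11:3, 12:1}
Step 1: smallest deg-1 vertex = 2, p_1 = 11. Add edge {2,11}. Now deg[2]=0, deg[11]=2.
Step 2: smallest deg-1 vertex = 3, p_2 = 9. Add edge {3,9}. Now deg[3]=0, deg[9]=1.
Step 3: smallest deg-1 vertex = 6, p_3 = 5. Add edge {5,6}. Now deg[6]=0, deg[5]=1.
Step 4: smallest deg-1 vertex = 5, p_4 = 1. Add edge {1,5}. Now deg[5]=0, deg[1]=4.
Step 5: smallest deg-1 vertex = 7, p_5 = 1. Add edge {1,7}. Now deg[7]=0, deg[1]=3.
Step 6: smallest deg-1 vertex = 9, p_6 = 1. Add edge {1,9}. Now deg[9]=0, deg[1]=2.
Step 7: smallest deg-1 vertex = 10, p_7 = 4. Add edge {4,10}. Now deg[10]=0, deg[4]=1.
Step 8: smallest deg-1 vertex = 4, p_8 = 8. Add edge {4,8}. Now deg[4]=0, deg[8]=1.
Step 9: smallest deg-1 vertex = 8, p_9 = 11. Add edge {8,11}. Now deg[8]=0, deg[11]=1.
Step 10: smallest deg-1 vertex = 11, p_10 = 1. Add edge {1,11}. Now deg[11]=0, deg[1]=1.
Final: two remaining deg-1 vertices are 1, 12. Add edge {1,12}.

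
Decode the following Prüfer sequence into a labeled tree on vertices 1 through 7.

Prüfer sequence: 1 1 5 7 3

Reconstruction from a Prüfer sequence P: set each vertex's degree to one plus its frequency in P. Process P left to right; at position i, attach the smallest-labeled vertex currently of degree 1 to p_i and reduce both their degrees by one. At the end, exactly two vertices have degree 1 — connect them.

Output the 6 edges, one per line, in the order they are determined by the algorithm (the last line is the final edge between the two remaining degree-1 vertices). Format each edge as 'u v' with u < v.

Initial degrees: {1:3, 2:1, 3:2, 4:1, 5:2, 6:1, 7:2}
Step 1: smallest deg-1 vertex = 2, p_1 = 1. Add edge {1,2}. Now deg[2]=0, deg[1]=2.
Step 2: smallest deg-1 vertex = 4, p_2 = 1. Add edge {1,4}. Now deg[4]=0, deg[1]=1.
Step 3: smallest deg-1 vertex = 1, p_3 = 5. Add edge {1,5}. Now deg[1]=0, deg[5]=1.
Step 4: smallest deg-1 vertex = 5, p_4 = 7. Add edge {5,7}. Now deg[5]=0, deg[7]=1.
Step 5: smallest deg-1 vertex = 6, p_5 = 3. Add edge {3,6}. Now deg[6]=0, deg[3]=1.
Final: two remaining deg-1 vertices are 3, 7. Add edge {3,7}.

Answer: 1 2
1 4
1 5
5 7
3 6
3 7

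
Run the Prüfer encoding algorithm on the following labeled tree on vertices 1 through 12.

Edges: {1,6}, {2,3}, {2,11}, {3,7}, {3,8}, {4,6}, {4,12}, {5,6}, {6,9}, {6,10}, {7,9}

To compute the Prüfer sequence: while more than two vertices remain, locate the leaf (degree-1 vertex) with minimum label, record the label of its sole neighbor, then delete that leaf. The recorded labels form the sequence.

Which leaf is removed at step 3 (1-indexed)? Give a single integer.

Answer: 8

Derivation:
Step 1: current leaves = {1,5,8,10,11,12}. Remove leaf 1 (neighbor: 6).
Step 2: current leaves = {5,8,10,11,12}. Remove leaf 5 (neighbor: 6).
Step 3: current leaves = {8,10,11,12}. Remove leaf 8 (neighbor: 3).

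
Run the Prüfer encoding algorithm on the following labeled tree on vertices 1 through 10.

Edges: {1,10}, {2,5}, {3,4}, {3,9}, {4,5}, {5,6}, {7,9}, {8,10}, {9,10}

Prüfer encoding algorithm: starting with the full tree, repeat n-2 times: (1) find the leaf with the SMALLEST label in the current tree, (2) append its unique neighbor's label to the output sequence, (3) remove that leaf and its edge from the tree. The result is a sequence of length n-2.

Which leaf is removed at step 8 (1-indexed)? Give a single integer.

Step 1: current leaves = {1,2,6,7,8}. Remove leaf 1 (neighbor: 10).
Step 2: current leaves = {2,6,7,8}. Remove leaf 2 (neighbor: 5).
Step 3: current leaves = {6,7,8}. Remove leaf 6 (neighbor: 5).
Step 4: current leaves = {5,7,8}. Remove leaf 5 (neighbor: 4).
Step 5: current leaves = {4,7,8}. Remove leaf 4 (neighbor: 3).
Step 6: current leaves = {3,7,8}. Remove leaf 3 (neighbor: 9).
Step 7: current leaves = {7,8}. Remove leaf 7 (neighbor: 9).
Step 8: current leaves = {8,9}. Remove leaf 8 (neighbor: 10).

Answer: 8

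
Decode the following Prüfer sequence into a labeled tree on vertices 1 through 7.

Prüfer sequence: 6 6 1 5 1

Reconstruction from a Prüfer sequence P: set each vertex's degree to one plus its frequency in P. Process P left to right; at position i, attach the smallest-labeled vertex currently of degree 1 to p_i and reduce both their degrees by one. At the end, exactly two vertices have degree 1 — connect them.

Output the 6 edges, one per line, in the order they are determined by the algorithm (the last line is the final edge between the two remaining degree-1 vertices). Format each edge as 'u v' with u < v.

Initial degrees: {1:3, 2:1, 3:1, 4:1, 5:2, 6:3, 7:1}
Step 1: smallest deg-1 vertex = 2, p_1 = 6. Add edge {2,6}. Now deg[2]=0, deg[6]=2.
Step 2: smallest deg-1 vertex = 3, p_2 = 6. Add edge {3,6}. Now deg[3]=0, deg[6]=1.
Step 3: smallest deg-1 vertex = 4, p_3 = 1. Add edge {1,4}. Now deg[4]=0, deg[1]=2.
Step 4: smallest deg-1 vertex = 6, p_4 = 5. Add edge {5,6}. Now deg[6]=0, deg[5]=1.
Step 5: smallest deg-1 vertex = 5, p_5 = 1. Add edge {1,5}. Now deg[5]=0, deg[1]=1.
Final: two remaining deg-1 vertices are 1, 7. Add edge {1,7}.

Answer: 2 6
3 6
1 4
5 6
1 5
1 7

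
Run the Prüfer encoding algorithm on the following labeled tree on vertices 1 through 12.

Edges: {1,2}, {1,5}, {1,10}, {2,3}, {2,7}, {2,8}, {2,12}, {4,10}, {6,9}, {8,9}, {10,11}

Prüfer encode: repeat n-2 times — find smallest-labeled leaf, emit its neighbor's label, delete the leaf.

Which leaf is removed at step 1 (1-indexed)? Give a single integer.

Answer: 3

Derivation:
Step 1: current leaves = {3,4,5,6,7,11,12}. Remove leaf 3 (neighbor: 2).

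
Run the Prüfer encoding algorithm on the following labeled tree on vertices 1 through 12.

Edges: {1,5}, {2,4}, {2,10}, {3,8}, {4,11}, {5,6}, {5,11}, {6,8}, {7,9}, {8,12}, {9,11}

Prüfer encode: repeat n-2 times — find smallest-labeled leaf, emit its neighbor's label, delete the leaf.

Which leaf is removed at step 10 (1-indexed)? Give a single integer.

Step 1: current leaves = {1,3,7,10,12}. Remove leaf 1 (neighbor: 5).
Step 2: current leaves = {3,7,10,12}. Remove leaf 3 (neighbor: 8).
Step 3: current leaves = {7,10,12}. Remove leaf 7 (neighbor: 9).
Step 4: current leaves = {9,10,12}. Remove leaf 9 (neighbor: 11).
Step 5: current leaves = {10,12}. Remove leaf 10 (neighbor: 2).
Step 6: current leaves = {2,12}. Remove leaf 2 (neighbor: 4).
Step 7: current leaves = {4,12}. Remove leaf 4 (neighbor: 11).
Step 8: current leaves = {11,12}. Remove leaf 11 (neighbor: 5).
Step 9: current leaves = {5,12}. Remove leaf 5 (neighbor: 6).
Step 10: current leaves = {6,12}. Remove leaf 6 (neighbor: 8).

Answer: 6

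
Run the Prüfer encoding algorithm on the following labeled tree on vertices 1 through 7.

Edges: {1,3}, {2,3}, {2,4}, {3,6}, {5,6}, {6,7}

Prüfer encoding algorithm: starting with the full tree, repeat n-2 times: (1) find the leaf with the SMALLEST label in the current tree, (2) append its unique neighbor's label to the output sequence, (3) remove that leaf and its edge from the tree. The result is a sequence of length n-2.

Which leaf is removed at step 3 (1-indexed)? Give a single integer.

Step 1: current leaves = {1,4,5,7}. Remove leaf 1 (neighbor: 3).
Step 2: current leaves = {4,5,7}. Remove leaf 4 (neighbor: 2).
Step 3: current leaves = {2,5,7}. Remove leaf 2 (neighbor: 3).

Answer: 2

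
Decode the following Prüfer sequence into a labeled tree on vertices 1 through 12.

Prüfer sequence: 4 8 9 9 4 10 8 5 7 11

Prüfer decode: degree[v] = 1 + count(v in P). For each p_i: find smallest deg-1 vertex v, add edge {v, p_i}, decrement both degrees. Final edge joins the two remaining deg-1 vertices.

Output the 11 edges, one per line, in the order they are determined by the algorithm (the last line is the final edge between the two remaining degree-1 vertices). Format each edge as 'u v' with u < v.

Answer: 1 4
2 8
3 9
6 9
4 9
4 10
8 10
5 8
5 7
7 11
11 12

Derivation:
Initial degrees: {1:1, 2:1, 3:1, 4:3, 5:2, 6:1, 7:2, 8:3, 9:3, 10:2, 11:2, 12:1}
Step 1: smallest deg-1 vertex = 1, p_1 = 4. Add edge {1,4}. Now deg[1]=0, deg[4]=2.
Step 2: smallest deg-1 vertex = 2, p_2 = 8. Add edge {2,8}. Now deg[2]=0, deg[8]=2.
Step 3: smallest deg-1 vertex = 3, p_3 = 9. Add edge {3,9}. Now deg[3]=0, deg[9]=2.
Step 4: smallest deg-1 vertex = 6, p_4 = 9. Add edge {6,9}. Now deg[6]=0, deg[9]=1.
Step 5: smallest deg-1 vertex = 9, p_5 = 4. Add edge {4,9}. Now deg[9]=0, deg[4]=1.
Step 6: smallest deg-1 vertex = 4, p_6 = 10. Add edge {4,10}. Now deg[4]=0, deg[10]=1.
Step 7: smallest deg-1 vertex = 10, p_7 = 8. Add edge {8,10}. Now deg[10]=0, deg[8]=1.
Step 8: smallest deg-1 vertex = 8, p_8 = 5. Add edge {5,8}. Now deg[8]=0, deg[5]=1.
Step 9: smallest deg-1 vertex = 5, p_9 = 7. Add edge {5,7}. Now deg[5]=0, deg[7]=1.
Step 10: smallest deg-1 vertex = 7, p_10 = 11. Add edge {7,11}. Now deg[7]=0, deg[11]=1.
Final: two remaining deg-1 vertices are 11, 12. Add edge {11,12}.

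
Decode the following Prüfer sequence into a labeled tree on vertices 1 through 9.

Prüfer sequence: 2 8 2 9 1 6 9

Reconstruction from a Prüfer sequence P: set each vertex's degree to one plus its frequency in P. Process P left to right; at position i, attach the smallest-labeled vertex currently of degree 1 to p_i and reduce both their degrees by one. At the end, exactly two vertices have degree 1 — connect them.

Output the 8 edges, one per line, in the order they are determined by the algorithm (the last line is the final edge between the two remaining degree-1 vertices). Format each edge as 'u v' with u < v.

Answer: 2 3
4 8
2 5
2 9
1 7
1 6
6 9
8 9

Derivation:
Initial degrees: {1:2, 2:3, 3:1, 4:1, 5:1, 6:2, 7:1, 8:2, 9:3}
Step 1: smallest deg-1 vertex = 3, p_1 = 2. Add edge {2,3}. Now deg[3]=0, deg[2]=2.
Step 2: smallest deg-1 vertex = 4, p_2 = 8. Add edge {4,8}. Now deg[4]=0, deg[8]=1.
Step 3: smallest deg-1 vertex = 5, p_3 = 2. Add edge {2,5}. Now deg[5]=0, deg[2]=1.
Step 4: smallest deg-1 vertex = 2, p_4 = 9. Add edge {2,9}. Now deg[2]=0, deg[9]=2.
Step 5: smallest deg-1 vertex = 7, p_5 = 1. Add edge {1,7}. Now deg[7]=0, deg[1]=1.
Step 6: smallest deg-1 vertex = 1, p_6 = 6. Add edge {1,6}. Now deg[1]=0, deg[6]=1.
Step 7: smallest deg-1 vertex = 6, p_7 = 9. Add edge {6,9}. Now deg[6]=0, deg[9]=1.
Final: two remaining deg-1 vertices are 8, 9. Add edge {8,9}.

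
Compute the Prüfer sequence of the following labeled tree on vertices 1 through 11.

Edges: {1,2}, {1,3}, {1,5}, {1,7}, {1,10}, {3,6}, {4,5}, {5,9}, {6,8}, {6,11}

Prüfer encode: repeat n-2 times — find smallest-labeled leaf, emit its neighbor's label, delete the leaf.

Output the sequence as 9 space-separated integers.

Step 1: leaves = {2,4,7,8,9,10,11}. Remove smallest leaf 2, emit neighbor 1.
Step 2: leaves = {4,7,8,9,10,11}. Remove smallest leaf 4, emit neighbor 5.
Step 3: leaves = {7,8,9,10,11}. Remove smallest leaf 7, emit neighbor 1.
Step 4: leaves = {8,9,10,11}. Remove smallest leaf 8, emit neighbor 6.
Step 5: leaves = {9,10,11}. Remove smallest leaf 9, emit neighbor 5.
Step 6: leaves = {5,10,11}. Remove smallest leaf 5, emit neighbor 1.
Step 7: leaves = {10,11}. Remove smallest leaf 10, emit neighbor 1.
Step 8: leaves = {1,11}. Remove smallest leaf 1, emit neighbor 3.
Step 9: leaves = {3,11}. Remove smallest leaf 3, emit neighbor 6.
Done: 2 vertices remain (6, 11). Sequence = [1 5 1 6 5 1 1 3 6]

Answer: 1 5 1 6 5 1 1 3 6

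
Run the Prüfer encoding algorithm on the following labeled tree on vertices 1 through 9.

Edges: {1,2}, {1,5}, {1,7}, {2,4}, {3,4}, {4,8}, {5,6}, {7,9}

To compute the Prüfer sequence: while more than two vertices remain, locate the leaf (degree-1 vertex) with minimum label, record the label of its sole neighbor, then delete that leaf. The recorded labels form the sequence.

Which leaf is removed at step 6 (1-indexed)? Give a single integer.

Answer: 2

Derivation:
Step 1: current leaves = {3,6,8,9}. Remove leaf 3 (neighbor: 4).
Step 2: current leaves = {6,8,9}. Remove leaf 6 (neighbor: 5).
Step 3: current leaves = {5,8,9}. Remove leaf 5 (neighbor: 1).
Step 4: current leaves = {8,9}. Remove leaf 8 (neighbor: 4).
Step 5: current leaves = {4,9}. Remove leaf 4 (neighbor: 2).
Step 6: current leaves = {2,9}. Remove leaf 2 (neighbor: 1).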